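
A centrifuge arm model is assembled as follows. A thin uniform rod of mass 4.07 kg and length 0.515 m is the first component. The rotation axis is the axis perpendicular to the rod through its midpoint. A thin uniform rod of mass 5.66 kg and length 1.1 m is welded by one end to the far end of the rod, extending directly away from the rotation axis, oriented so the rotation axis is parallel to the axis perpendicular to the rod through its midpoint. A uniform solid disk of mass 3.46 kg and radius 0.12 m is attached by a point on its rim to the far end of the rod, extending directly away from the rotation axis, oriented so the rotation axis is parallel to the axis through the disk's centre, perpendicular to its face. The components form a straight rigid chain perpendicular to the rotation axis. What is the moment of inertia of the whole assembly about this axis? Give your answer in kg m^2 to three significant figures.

11.9

Thin rod: I_cm = (1/12)ML² = (1/12)(4.07)(0.515)² = 0.089955 kg m^2; axis through the centre, so I = 0.089955 kg m^2.
Thin rod: I_cm = (1/12)ML² = (1/12)(5.66)(1.1)² = 0.57072 kg m^2; centre at d = 0.2575 + 0.55 = 0.8075 m, so the parallel axis theorem gives I = 0.57072 + (5.66)(0.8075)² = 4.2614 kg m^2.
Solid disk: I_cm = (1/2)MR² = (1/2)(3.46)(0.12)² = 0.024912 kg m^2; centre at d = 0.2575 + 0.55 + 0.55 + 0.12 = 1.4775 m, so the parallel axis theorem gives I = 0.024912 + (3.46)(1.4775)² = 7.5781 kg m^2.
Total I = 0.089955 + 4.2614 + 7.5781 = 11.929 kg m^2.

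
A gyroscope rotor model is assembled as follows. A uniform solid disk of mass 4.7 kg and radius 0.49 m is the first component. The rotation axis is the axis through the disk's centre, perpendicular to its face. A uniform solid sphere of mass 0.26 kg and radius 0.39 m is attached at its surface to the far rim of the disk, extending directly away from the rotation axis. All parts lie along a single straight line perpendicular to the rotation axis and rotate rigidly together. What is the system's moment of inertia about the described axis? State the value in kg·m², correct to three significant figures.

Solid disk: I_cm = (1/2)MR² = (1/2)(4.7)(0.49)² = 0.56423 kg·m²; axis through the centre, so I = 0.56423 kg·m².
Solid sphere: I_cm = (2/5)MR² = (2/5)(0.26)(0.39)² = 0.015818 kg·m²; centre at d = 0.49 + 0.39 = 0.88 m, so I = I_cm + Md² gives I = 0.015818 + (0.26)(0.88)² = 0.21716 kg·m².
Total I = 0.56423 + 0.21716 = 0.7814 kg·m².

0.781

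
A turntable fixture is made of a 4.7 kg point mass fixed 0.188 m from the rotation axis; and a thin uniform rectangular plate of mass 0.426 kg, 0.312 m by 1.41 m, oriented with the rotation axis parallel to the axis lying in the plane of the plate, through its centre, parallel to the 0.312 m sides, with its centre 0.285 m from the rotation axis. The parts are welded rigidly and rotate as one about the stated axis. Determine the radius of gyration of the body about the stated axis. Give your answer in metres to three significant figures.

Point mass: I_cm = 0; centre at d = 0.188 m, so the parallel axis theorem gives I = 0 + (4.7)(0.188)² = 0.16612 kg·m².
Rectangular plate: I_cm = (1/12)Mb² = (1/12)(0.426)(1.41)² = 0.070578 kg·m²; centre at d = 0.285 m, so the parallel axis theorem gives I = 0.070578 + (0.426)(0.285)² = 0.10518 kg·m².
Total I = 0.2713 kg·m²; total mass M = 5.126 kg.
k = √(I/M) = √(0.2713/5.126) = 0.23006 m.

0.230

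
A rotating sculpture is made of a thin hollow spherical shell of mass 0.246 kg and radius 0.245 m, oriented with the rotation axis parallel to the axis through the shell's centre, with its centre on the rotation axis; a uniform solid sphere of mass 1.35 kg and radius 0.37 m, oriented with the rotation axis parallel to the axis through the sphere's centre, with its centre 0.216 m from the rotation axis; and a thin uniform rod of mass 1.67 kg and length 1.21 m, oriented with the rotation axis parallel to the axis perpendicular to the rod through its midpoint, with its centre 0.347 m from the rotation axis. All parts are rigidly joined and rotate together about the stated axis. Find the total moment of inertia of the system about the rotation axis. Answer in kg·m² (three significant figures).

Spherical shell: I_cm = (2/3)MR² = (2/3)(0.246)(0.245)² = 0.0098441 kg·m²; axis through the centre, so I = 0.0098441 kg·m².
Solid sphere: I_cm = (2/5)MR² = (2/5)(1.35)(0.37)² = 0.073926 kg·m²; centre at d = 0.216 m, so the parallel axis theorem gives I = 0.073926 + (1.35)(0.216)² = 0.13691 kg·m².
Thin rod: I_cm = (1/12)ML² = (1/12)(1.67)(1.21)² = 0.20375 kg·m²; centre at d = 0.347 m, so the parallel axis theorem gives I = 0.20375 + (1.67)(0.347)² = 0.40484 kg·m².
Total I = 0.0098441 + 0.13691 + 0.40484 = 0.55159 kg·m².

0.552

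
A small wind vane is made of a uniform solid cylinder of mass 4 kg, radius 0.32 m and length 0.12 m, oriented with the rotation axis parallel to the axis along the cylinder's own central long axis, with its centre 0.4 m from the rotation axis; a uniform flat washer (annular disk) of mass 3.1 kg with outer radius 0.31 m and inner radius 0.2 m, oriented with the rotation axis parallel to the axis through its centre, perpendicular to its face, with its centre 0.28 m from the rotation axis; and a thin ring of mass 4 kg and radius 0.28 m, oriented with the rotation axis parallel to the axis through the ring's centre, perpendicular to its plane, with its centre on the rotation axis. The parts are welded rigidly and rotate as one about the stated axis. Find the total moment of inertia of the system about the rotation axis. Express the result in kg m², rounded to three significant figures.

Solid cylinder: I_cm = (1/2)MR² = (1/2)(4)(0.32)² = 0.2048 kg m²; centre at d = 0.4 m, so I = I_cm + Md² gives I = 0.2048 + (4)(0.4)² = 0.8448 kg m².
Annular disk: I_cm = (1/2)M(R²+r²) = (1/2)(3.1)[(0.31)² + (0.2)²] = 0.21096 kg m²; centre at d = 0.28 m, so I = I_cm + Md² gives I = 0.21096 + (3.1)(0.28)² = 0.454 kg m².
Thin ring: I_cm = MR² = (4)(0.28)² = 0.3136 kg m²; axis through the centre, so I = 0.3136 kg m².
Total I = 0.8448 + 0.454 + 0.3136 = 1.6124 kg m².

1.61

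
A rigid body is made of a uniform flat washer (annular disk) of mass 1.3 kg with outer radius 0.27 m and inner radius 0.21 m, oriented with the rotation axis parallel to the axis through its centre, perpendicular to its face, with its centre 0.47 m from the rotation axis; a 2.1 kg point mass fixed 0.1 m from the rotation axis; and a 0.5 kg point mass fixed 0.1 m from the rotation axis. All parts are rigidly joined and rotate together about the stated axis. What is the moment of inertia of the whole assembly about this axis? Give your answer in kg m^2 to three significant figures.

Annular disk: I_cm = (1/2)M(R²+r²) = (1/2)(1.3)[(0.27)² + (0.21)²] = 0.07605 kg m^2; centre at d = 0.47 m, so I = I_cm + Md² gives I = 0.07605 + (1.3)(0.47)² = 0.36322 kg m^2.
Point mass: I_cm = 0; centre at d = 0.1 m, so I = I_cm + Md² gives I = 0 + (2.1)(0.1)² = 0.021 kg m^2.
Point mass: I_cm = 0; centre at d = 0.1 m, so I = I_cm + Md² gives I = 0 + (0.5)(0.1)² = 0.005 kg m^2.
Total I = 0.36322 + 0.021 + 0.005 = 0.38922 kg m^2.

0.389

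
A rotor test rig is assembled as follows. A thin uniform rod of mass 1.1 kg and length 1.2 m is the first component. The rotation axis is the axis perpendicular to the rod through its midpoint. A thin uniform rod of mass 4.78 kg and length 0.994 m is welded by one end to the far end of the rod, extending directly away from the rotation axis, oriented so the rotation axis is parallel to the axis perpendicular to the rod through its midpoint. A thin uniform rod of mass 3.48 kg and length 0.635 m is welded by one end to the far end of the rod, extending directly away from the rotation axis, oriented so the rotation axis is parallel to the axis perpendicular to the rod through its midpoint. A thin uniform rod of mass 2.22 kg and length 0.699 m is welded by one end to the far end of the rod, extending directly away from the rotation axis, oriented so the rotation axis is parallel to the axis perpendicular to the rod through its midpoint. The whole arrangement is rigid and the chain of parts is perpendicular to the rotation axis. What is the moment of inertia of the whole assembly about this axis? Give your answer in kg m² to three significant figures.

34.0

Thin rod: I_cm = (1/12)ML² = (1/12)(1.1)(1.2)² = 0.132 kg m²; axis through the centre, so I = 0.132 kg m².
Thin rod: I_cm = (1/12)ML² = (1/12)(4.78)(0.994)² = 0.39357 kg m²; centre at d = 0.6 + 0.497 = 1.097 m, so the parallel axis theorem gives I = 0.39357 + (4.78)(1.097)² = 6.1459 kg m².
Thin rod: I_cm = (1/12)ML² = (1/12)(3.48)(0.635)² = 0.11694 kg m²; centre at d = 0.6 + 0.497 + 0.497 + 0.3175 = 1.9115 m, so the parallel axis theorem gives I = 0.11694 + (3.48)(1.9115)² = 12.832 kg m².
Thin rod: I_cm = (1/12)ML² = (1/12)(2.22)(0.699)² = 0.090391 kg m²; centre at d = 0.6 + 0.497 + 0.497 + 0.3175 + 0.3175 + 0.3495 = 2.5785 m, so the parallel axis theorem gives I = 0.090391 + (2.22)(2.5785)² = 14.85 kg m².
Total I = 0.132 + 6.1459 + 12.832 + 14.85 = 33.961 kg m².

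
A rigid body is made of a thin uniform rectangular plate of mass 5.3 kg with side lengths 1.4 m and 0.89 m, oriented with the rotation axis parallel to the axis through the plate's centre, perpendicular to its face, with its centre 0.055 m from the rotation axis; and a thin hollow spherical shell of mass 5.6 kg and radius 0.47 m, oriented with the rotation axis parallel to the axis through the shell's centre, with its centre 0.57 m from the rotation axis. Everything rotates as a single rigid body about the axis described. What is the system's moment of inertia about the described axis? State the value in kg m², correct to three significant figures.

Rectangular plate: I_cm = (1/12)M(a²+b²) = (1/12)(5.3)[(1.4)² + (0.89)²] = 1.2155 kg m²; centre at d = 0.055 m, so the parallel axis theorem gives I = 1.2155 + (5.3)(0.055)² = 1.2315 kg m².
Spherical shell: I_cm = (2/3)MR² = (2/3)(5.6)(0.47)² = 0.82469 kg m²; centre at d = 0.57 m, so the parallel axis theorem gives I = 0.82469 + (5.6)(0.57)² = 2.6441 kg m².
Total I = 1.2315 + 2.6441 = 3.8757 kg m².

3.88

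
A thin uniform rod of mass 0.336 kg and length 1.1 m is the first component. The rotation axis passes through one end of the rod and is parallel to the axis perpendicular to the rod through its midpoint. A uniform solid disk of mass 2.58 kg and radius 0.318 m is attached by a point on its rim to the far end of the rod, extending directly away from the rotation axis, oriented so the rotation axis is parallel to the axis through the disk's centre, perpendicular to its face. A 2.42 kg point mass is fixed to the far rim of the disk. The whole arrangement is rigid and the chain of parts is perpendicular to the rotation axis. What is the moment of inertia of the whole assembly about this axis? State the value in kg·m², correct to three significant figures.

12.7

Thin rod: I_cm = (1/12)ML² = (1/12)(0.336)(1.1)² = 0.03388 kg·m²; centre at d = 0.55 m, so I = I_cm + Md² gives I = 0.03388 + (0.336)(0.55)² = 0.13552 kg·m².
Solid disk: I_cm = (1/2)MR² = (1/2)(2.58)(0.318)² = 0.13045 kg·m²; centre at d = 0.55 + 0.55 + 0.318 = 1.418 m, so I = I_cm + Md² gives I = 0.13045 + (2.58)(1.418)² = 5.3181 kg·m².
Point mass: I_cm = 0; centre at d = 0.55 + 0.55 + 0.318 + 0.318 = 1.736 m, so I = I_cm + Md² gives I = 0 + (2.42)(1.736)² = 7.2931 kg·m².
Total I = 0.13552 + 5.3181 + 7.2931 = 12.747 kg·m².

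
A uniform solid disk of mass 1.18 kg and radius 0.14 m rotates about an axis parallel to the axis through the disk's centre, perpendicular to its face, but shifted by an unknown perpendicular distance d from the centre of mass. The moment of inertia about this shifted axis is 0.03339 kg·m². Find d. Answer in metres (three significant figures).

0.136

About the centre-of-mass axis, I_cm = (1/2)MR² = (1/2)(1.18)(0.14)² = 0.011564 kg·m².
Parallel axis theorem: I = I_cm + Md², so Md² = 0.03339 − 0.011564 = 0.021826 kg·m².
d = √(0.021826 / 1.18) = 0.136 m.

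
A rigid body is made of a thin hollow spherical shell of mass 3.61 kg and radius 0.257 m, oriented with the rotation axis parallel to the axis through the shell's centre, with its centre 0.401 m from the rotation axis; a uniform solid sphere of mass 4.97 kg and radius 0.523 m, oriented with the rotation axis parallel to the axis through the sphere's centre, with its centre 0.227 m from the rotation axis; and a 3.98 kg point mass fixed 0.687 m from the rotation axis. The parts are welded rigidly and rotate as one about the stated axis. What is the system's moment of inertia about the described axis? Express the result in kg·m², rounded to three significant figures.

Spherical shell: I_cm = (2/3)MR² = (2/3)(3.61)(0.257)² = 0.15896 kg·m²; centre at d = 0.401 m, so the parallel axis theorem gives I = 0.15896 + (3.61)(0.401)² = 0.73945 kg·m².
Solid sphere: I_cm = (2/5)MR² = (2/5)(4.97)(0.523)² = 0.54378 kg·m²; centre at d = 0.227 m, so the parallel axis theorem gives I = 0.54378 + (4.97)(0.227)² = 0.79987 kg·m².
Point mass: I_cm = 0; centre at d = 0.687 m, so the parallel axis theorem gives I = 0 + (3.98)(0.687)² = 1.8784 kg·m².
Total I = 0.73945 + 0.79987 + 1.8784 = 3.4178 kg·m².

3.42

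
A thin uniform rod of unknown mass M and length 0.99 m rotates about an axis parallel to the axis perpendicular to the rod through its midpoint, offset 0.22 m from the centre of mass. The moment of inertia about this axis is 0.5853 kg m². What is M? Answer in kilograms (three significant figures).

4.50

I = I_cm + Md² = (1/12)ML² + Md² = M·[0.0833333·(0.99)² + (0.22)²] = M·0.13007.
So M = 0.5853 / 0.13007 = 4.4997 kg.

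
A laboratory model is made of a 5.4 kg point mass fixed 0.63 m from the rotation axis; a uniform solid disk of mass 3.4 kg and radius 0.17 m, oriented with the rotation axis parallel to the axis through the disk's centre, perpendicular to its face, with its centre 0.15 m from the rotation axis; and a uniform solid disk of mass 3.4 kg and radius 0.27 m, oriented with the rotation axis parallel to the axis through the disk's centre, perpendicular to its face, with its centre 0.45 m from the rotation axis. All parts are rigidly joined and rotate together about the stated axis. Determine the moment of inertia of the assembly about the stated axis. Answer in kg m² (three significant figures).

Point mass: I_cm = 0; centre at d = 0.63 m, so the parallel axis theorem gives I = 0 + (5.4)(0.63)² = 2.1433 kg m².
Solid disk: I_cm = (1/2)MR² = (1/2)(3.4)(0.17)² = 0.04913 kg m²; centre at d = 0.15 m, so the parallel axis theorem gives I = 0.04913 + (3.4)(0.15)² = 0.12563 kg m².
Solid disk: I_cm = (1/2)MR² = (1/2)(3.4)(0.27)² = 0.12393 kg m²; centre at d = 0.45 m, so the parallel axis theorem gives I = 0.12393 + (3.4)(0.45)² = 0.81243 kg m².
Total I = 2.1433 + 0.12563 + 0.81243 = 3.0813 kg m².

3.08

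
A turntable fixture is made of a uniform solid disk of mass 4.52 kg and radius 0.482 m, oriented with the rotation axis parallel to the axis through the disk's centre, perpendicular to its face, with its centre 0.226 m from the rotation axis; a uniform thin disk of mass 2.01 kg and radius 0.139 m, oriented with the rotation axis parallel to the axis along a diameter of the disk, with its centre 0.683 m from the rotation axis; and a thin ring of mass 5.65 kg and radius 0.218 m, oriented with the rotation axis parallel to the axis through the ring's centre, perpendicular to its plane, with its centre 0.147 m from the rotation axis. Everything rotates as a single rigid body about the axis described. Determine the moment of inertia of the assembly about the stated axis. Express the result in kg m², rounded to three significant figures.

2.09

Solid disk: I_cm = (1/2)MR² = (1/2)(4.52)(0.482)² = 0.52505 kg m²; centre at d = 0.226 m, so I = I_cm + Md² gives I = 0.52505 + (4.52)(0.226)² = 0.75592 kg m².
Thin disk: I_cm = (1/4)MR² = (1/4)(2.01)(0.139)² = 0.0097088 kg m²; centre at d = 0.683 m, so I = I_cm + Md² gives I = 0.0097088 + (2.01)(0.683)² = 0.94735 kg m².
Thin ring: I_cm = MR² = (5.65)(0.218)² = 0.26851 kg m²; centre at d = 0.147 m, so I = I_cm + Md² gives I = 0.26851 + (5.65)(0.147)² = 0.3906 kg m².
Total I = 0.75592 + 0.94735 + 0.3906 = 2.0939 kg m².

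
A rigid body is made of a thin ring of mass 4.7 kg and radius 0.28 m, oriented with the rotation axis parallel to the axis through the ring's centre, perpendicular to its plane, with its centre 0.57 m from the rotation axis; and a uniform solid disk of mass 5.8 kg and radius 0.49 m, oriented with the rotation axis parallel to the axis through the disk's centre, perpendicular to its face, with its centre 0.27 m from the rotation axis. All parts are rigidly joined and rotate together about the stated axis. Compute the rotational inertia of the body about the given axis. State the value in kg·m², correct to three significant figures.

3.01

Thin ring: I_cm = MR² = (4.7)(0.28)² = 0.36848 kg·m²; centre at d = 0.57 m, so the parallel axis theorem gives I = 0.36848 + (4.7)(0.57)² = 1.8955 kg·m².
Solid disk: I_cm = (1/2)MR² = (1/2)(5.8)(0.49)² = 0.69629 kg·m²; centre at d = 0.27 m, so the parallel axis theorem gives I = 0.69629 + (5.8)(0.27)² = 1.1191 kg·m².
Total I = 1.8955 + 1.1191 = 3.0146 kg·m².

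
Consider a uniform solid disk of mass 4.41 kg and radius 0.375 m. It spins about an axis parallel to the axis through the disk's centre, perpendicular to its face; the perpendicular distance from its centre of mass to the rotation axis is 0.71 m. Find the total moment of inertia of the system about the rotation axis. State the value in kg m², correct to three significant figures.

2.53

I_cm = (1/2)MR² = (1/2)(4.41)(0.375)² = 0.31008 kg m²; centre at d = 0.71 m, so the parallel axis theorem gives I = 0.31008 + (4.41)(0.71)² = 2.5332 kg m².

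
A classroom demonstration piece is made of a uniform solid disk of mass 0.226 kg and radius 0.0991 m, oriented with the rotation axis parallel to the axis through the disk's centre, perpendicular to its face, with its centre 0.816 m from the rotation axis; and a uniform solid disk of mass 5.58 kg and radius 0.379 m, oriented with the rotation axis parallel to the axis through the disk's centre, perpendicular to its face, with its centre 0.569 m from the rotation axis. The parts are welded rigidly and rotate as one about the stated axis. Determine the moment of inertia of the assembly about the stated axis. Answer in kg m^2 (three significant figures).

Solid disk: I_cm = (1/2)MR² = (1/2)(0.226)(0.0991)² = 0.0011098 kg m^2; centre at d = 0.816 m, so I = I_cm + Md² gives I = 0.0011098 + (0.226)(0.816)² = 0.15159 kg m^2.
Solid disk: I_cm = (1/2)MR² = (1/2)(5.58)(0.379)² = 0.40076 kg m^2; centre at d = 0.569 m, so I = I_cm + Md² gives I = 0.40076 + (5.58)(0.569)² = 2.2073 kg m^2.
Total I = 0.15159 + 2.2073 = 2.3589 kg m^2.

2.36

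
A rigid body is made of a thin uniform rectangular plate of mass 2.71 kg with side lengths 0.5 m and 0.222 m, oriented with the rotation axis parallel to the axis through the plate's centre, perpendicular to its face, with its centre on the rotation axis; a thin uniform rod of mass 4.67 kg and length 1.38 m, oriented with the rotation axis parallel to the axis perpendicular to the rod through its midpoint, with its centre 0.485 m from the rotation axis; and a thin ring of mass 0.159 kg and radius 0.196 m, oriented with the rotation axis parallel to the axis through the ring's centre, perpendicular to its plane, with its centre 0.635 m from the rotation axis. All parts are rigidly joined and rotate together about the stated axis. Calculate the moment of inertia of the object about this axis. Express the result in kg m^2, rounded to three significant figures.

1.98

Rectangular plate: I_cm = (1/12)M(a²+b²) = (1/12)(2.71)[(0.5)² + (0.222)²] = 0.067588 kg m^2; axis through the centre, so I = 0.067588 kg m^2.
Thin rod: I_cm = (1/12)ML² = (1/12)(4.67)(1.38)² = 0.74113 kg m^2; centre at d = 0.485 m, so I = I_cm + Md² gives I = 0.74113 + (4.67)(0.485)² = 1.8396 kg m^2.
Thin ring: I_cm = MR² = (0.159)(0.196)² = 0.0061081 kg m^2; centre at d = 0.635 m, so I = I_cm + Md² gives I = 0.0061081 + (0.159)(0.635)² = 0.070221 kg m^2.
Total I = 0.067588 + 1.8396 + 0.070221 = 1.9774 kg m^2.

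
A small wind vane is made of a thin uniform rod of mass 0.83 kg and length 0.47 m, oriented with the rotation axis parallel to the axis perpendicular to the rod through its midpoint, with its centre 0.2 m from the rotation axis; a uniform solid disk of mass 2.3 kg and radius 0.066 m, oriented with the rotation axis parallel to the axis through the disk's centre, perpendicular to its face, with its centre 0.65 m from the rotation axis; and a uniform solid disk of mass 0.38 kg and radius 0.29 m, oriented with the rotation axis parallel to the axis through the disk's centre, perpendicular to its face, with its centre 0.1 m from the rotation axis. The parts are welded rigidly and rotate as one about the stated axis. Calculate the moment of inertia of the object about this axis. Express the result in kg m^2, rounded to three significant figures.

1.05

Thin rod: I_cm = (1/12)ML² = (1/12)(0.83)(0.47)² = 0.015279 kg m^2; centre at d = 0.2 m, so the parallel axis theorem gives I = 0.015279 + (0.83)(0.2)² = 0.048479 kg m^2.
Solid disk: I_cm = (1/2)MR² = (1/2)(2.3)(0.066)² = 0.0050094 kg m^2; centre at d = 0.65 m, so the parallel axis theorem gives I = 0.0050094 + (2.3)(0.65)² = 0.97676 kg m^2.
Solid disk: I_cm = (1/2)MR² = (1/2)(0.38)(0.29)² = 0.015979 kg m^2; centre at d = 0.1 m, so the parallel axis theorem gives I = 0.015979 + (0.38)(0.1)² = 0.019779 kg m^2.
Total I = 0.048479 + 0.97676 + 0.019779 = 1.045 kg m^2.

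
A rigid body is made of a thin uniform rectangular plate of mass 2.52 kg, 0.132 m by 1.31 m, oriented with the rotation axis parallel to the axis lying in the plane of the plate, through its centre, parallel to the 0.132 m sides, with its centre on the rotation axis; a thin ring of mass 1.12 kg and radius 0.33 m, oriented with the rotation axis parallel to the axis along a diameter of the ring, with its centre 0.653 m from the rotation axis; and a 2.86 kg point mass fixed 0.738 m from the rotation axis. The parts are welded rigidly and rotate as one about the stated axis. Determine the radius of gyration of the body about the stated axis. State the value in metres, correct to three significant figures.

0.615

Rectangular plate: I_cm = (1/12)Mb² = (1/12)(2.52)(1.31)² = 0.36038 kg m^2; axis through the centre, so I = 0.36038 kg m^2.
Thin ring: I_cm = (1/2)MR² = (1/2)(1.12)(0.33)² = 0.060984 kg m^2; centre at d = 0.653 m, so the parallel axis theorem gives I = 0.060984 + (1.12)(0.653)² = 0.53856 kg m^2.
Point mass: I_cm = 0; centre at d = 0.738 m, so the parallel axis theorem gives I = 0 + (2.86)(0.738)² = 1.5577 kg m^2.
Total I = 2.4566 kg m^2; total mass M = 6.5 kg.
k = √(I/M) = √(2.4566/6.5) = 0.61477 m.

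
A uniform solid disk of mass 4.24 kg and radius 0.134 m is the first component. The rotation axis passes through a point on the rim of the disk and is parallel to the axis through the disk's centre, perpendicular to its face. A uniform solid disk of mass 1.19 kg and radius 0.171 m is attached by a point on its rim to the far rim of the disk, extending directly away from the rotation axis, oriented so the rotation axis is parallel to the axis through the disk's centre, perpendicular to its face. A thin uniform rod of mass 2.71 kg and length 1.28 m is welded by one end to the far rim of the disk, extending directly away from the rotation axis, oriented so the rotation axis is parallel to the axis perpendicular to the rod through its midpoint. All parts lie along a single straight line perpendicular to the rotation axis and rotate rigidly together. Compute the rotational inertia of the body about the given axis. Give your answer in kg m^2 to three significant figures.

4.97

Solid disk: I_cm = (1/2)MR² = (1/2)(4.24)(0.134)² = 0.038067 kg m^2; centre at d = 0.134 m, so I = I_cm + Md² gives I = 0.038067 + (4.24)(0.134)² = 0.1142 kg m^2.
Solid disk: I_cm = (1/2)MR² = (1/2)(1.19)(0.171)² = 0.017398 kg m^2; centre at d = 0.134 + 0.134 + 0.171 = 0.439 m, so I = I_cm + Md² gives I = 0.017398 + (1.19)(0.439)² = 0.24674 kg m^2.
Thin rod: I_cm = (1/12)ML² = (1/12)(2.71)(1.28)² = 0.37001 kg m^2; centre at d = 0.134 + 0.134 + 0.171 + 0.171 + 0.64 = 1.25 m, so I = I_cm + Md² gives I = 0.37001 + (2.71)(1.25)² = 4.6044 kg m^2.
Total I = 0.1142 + 0.24674 + 4.6044 = 4.9653 kg m^2.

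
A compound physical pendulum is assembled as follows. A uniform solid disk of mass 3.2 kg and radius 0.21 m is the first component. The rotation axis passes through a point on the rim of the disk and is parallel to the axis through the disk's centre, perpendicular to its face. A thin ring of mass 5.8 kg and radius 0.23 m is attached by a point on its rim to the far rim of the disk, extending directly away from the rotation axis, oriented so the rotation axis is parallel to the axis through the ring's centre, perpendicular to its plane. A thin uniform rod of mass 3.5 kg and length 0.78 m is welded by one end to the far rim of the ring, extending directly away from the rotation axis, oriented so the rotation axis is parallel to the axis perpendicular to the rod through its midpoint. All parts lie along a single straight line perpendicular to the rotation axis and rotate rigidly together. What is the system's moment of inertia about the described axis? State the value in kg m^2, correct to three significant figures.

Solid disk: I_cm = (1/2)MR² = (1/2)(3.2)(0.21)² = 0.07056 kg m^2; centre at d = 0.21 m, so I = I_cm + Md² gives I = 0.07056 + (3.2)(0.21)² = 0.21168 kg m^2.
Thin ring: I_cm = MR² = (5.8)(0.23)² = 0.30682 kg m^2; centre at d = 0.21 + 0.21 + 0.23 = 0.65 m, so I = I_cm + Md² gives I = 0.30682 + (5.8)(0.65)² = 2.7573 kg m^2.
Thin rod: I_cm = (1/12)ML² = (1/12)(3.5)(0.78)² = 0.17745 kg m^2; centre at d = 0.21 + 0.21 + 0.23 + 0.23 + 0.39 = 1.27 m, so I = I_cm + Md² gives I = 0.17745 + (3.5)(1.27)² = 5.8226 kg m^2.
Total I = 0.21168 + 2.7573 + 5.8226 = 8.7916 kg m^2.

8.79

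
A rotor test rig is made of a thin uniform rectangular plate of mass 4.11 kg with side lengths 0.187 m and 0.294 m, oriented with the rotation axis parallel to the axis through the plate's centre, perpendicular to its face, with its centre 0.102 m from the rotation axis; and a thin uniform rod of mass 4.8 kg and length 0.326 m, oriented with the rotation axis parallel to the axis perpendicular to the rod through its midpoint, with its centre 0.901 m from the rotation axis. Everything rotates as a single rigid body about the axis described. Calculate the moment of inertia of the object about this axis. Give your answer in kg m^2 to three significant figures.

4.02

Rectangular plate: I_cm = (1/12)M(a²+b²) = (1/12)(4.11)[(0.187)² + (0.294)²] = 0.041581 kg m^2; centre at d = 0.102 m, so the parallel axis theorem gives I = 0.041581 + (4.11)(0.102)² = 0.084342 kg m^2.
Thin rod: I_cm = (1/12)ML² = (1/12)(4.8)(0.326)² = 0.04251 kg m^2; centre at d = 0.901 m, so the parallel axis theorem gives I = 0.04251 + (4.8)(0.901)² = 3.9392 kg m^2.
Total I = 0.084342 + 3.9392 = 4.0235 kg m^2.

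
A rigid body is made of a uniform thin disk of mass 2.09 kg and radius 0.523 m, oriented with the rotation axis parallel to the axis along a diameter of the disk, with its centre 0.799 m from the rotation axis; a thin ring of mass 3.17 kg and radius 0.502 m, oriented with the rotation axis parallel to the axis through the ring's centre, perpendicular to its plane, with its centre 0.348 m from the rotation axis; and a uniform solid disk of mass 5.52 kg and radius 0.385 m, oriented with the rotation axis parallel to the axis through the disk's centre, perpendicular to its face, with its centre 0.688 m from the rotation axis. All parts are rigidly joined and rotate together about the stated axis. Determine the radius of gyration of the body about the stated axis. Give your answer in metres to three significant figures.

Thin disk: I_cm = (1/4)MR² = (1/4)(2.09)(0.523)² = 0.14292 kg m^2; centre at d = 0.799 m, so the parallel axis theorem gives I = 0.14292 + (2.09)(0.799)² = 1.4772 kg m^2.
Thin ring: I_cm = MR² = (3.17)(0.502)² = 0.79885 kg m^2; centre at d = 0.348 m, so the parallel axis theorem gives I = 0.79885 + (3.17)(0.348)² = 1.1828 kg m^2.
Solid disk: I_cm = (1/2)MR² = (1/2)(5.52)(0.385)² = 0.4091 kg m^2; centre at d = 0.688 m, so the parallel axis theorem gives I = 0.4091 + (5.52)(0.688)² = 3.022 kg m^2.
Total I = 5.6819 kg m^2; total mass M = 10.78 kg.
k = √(I/M) = √(5.6819/10.78) = 0.726 m.

0.726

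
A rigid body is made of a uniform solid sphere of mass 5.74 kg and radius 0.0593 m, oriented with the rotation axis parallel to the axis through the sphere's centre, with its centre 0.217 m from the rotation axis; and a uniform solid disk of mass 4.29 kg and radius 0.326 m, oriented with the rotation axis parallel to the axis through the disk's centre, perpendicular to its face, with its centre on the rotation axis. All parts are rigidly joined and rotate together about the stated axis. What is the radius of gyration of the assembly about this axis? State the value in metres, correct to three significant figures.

0.225

Solid sphere: I_cm = (2/5)MR² = (2/5)(5.74)(0.0593)² = 0.0080739 kg m^2; centre at d = 0.217 m, so the parallel axis theorem gives I = 0.0080739 + (5.74)(0.217)² = 0.27836 kg m^2.
Solid disk: I_cm = (1/2)MR² = (1/2)(4.29)(0.326)² = 0.22796 kg m^2; axis through the centre, so I = 0.22796 kg m^2.
Total I = 0.50633 kg m^2; total mass M = 10.03 kg.
k = √(I/M) = √(0.50633/10.03) = 0.22468 m.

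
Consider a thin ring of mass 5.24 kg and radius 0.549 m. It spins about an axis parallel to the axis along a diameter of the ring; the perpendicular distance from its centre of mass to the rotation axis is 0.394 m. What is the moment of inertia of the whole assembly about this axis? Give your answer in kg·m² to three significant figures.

1.60

I_cm = (1/2)MR² = (1/2)(5.24)(0.549)² = 0.78967 kg·m²; centre at d = 0.394 m, so the parallel axis theorem gives I = 0.78967 + (5.24)(0.394)² = 1.6031 kg·m².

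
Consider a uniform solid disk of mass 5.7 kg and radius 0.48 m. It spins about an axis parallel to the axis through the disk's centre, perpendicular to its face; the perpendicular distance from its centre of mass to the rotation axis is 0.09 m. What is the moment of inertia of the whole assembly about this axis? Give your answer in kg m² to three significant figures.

0.703

I_cm = (1/2)MR² = (1/2)(5.7)(0.48)² = 0.65664 kg m²; centre at d = 0.09 m, so the parallel axis theorem gives I = 0.65664 + (5.7)(0.09)² = 0.70281 kg m².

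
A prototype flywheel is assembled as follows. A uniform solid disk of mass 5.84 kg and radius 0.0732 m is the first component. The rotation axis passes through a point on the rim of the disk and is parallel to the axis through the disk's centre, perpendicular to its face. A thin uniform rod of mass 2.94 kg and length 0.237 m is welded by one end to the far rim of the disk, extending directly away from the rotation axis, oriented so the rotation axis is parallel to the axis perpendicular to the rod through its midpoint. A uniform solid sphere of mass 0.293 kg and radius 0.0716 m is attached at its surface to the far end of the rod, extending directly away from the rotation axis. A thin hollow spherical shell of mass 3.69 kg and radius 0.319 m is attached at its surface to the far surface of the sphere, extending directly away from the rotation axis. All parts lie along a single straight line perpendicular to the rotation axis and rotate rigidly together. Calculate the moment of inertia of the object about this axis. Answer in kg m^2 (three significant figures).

3.22

Solid disk: I_cm = (1/2)MR² = (1/2)(5.84)(0.0732)² = 0.015646 kg m^2; centre at d = 0.0732 m, so the parallel axis theorem gives I = 0.015646 + (5.84)(0.0732)² = 0.046938 kg m^2.
Thin rod: I_cm = (1/12)ML² = (1/12)(2.94)(0.237)² = 0.013761 kg m^2; centre at d = 0.0732 + 0.0732 + 0.1185 = 0.2649 m, so the parallel axis theorem gives I = 0.013761 + (2.94)(0.2649)² = 0.22007 kg m^2.
Solid sphere: I_cm = (2/5)MR² = (2/5)(0.293)(0.0716)² = 0.00060083 kg m^2; centre at d = 0.0732 + 0.0732 + 0.1185 + 0.1185 + 0.0716 = 0.455 m, so the parallel axis theorem gives I = 0.00060083 + (0.293)(0.455)² = 0.061259 kg m^2.
Spherical shell: I_cm = (2/3)MR² = (2/3)(3.69)(0.319)² = 0.25033 kg m^2; centre at d = 0.0732 + 0.0732 + 0.1185 + 0.1185 + 0.0716 + 0.0716 + 0.319 = 0.8456 m, so the parallel axis theorem gives I = 0.25033 + (3.69)(0.8456)² = 2.8888 kg m^2.
Total I = 0.046938 + 0.22007 + 0.061259 + 2.8888 = 3.2171 kg m^2.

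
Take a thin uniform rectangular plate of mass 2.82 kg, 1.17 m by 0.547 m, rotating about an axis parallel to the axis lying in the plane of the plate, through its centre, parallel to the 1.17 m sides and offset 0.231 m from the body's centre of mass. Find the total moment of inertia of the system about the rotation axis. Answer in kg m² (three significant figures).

I_cm = (1/12)Mb² = (1/12)(2.82)(0.547)² = 0.070314 kg m²; centre at d = 0.231 m, so I = I_cm + Md² gives I = 0.070314 + (2.82)(0.231)² = 0.22079 kg m².

0.221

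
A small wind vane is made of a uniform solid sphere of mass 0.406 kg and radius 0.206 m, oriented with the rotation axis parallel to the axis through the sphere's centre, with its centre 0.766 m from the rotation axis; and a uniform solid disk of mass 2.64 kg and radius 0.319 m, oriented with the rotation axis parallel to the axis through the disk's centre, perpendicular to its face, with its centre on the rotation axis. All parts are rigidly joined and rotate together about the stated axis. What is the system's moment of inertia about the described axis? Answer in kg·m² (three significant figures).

0.379

Solid sphere: I_cm = (2/5)MR² = (2/5)(0.406)(0.206)² = 0.0068916 kg·m²; centre at d = 0.766 m, so I = I_cm + Md² gives I = 0.0068916 + (0.406)(0.766)² = 0.24511 kg·m².
Solid disk: I_cm = (1/2)MR² = (1/2)(2.64)(0.319)² = 0.13432 kg·m²; axis through the centre, so I = 0.13432 kg·m².
Total I = 0.24511 + 0.13432 = 0.37944 kg·m².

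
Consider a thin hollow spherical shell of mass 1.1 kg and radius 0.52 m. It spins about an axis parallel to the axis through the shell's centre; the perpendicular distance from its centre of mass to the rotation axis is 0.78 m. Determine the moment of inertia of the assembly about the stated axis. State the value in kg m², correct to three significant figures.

I_cm = (2/3)MR² = (2/3)(1.1)(0.52)² = 0.19829 kg m²; centre at d = 0.78 m, so the parallel axis theorem gives I = 0.19829 + (1.1)(0.78)² = 0.86753 kg m².

0.868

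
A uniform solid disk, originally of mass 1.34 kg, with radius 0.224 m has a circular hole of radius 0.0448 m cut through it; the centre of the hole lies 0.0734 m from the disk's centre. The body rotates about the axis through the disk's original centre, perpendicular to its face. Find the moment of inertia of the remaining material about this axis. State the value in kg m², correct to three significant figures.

0.0333

Unpierced body about its centre: I₀ = (1/2)MR² = (1/2)(1.34)(0.224)² = 0.033618 kg m².
The removed disk has mass m = M·(r/R)² = (1.34)(0.0448/0.224)² = 0.0536 kg (same uniform areal density).
Its moment of inertia about the rotation axis (parallel-axis theorem): I_hole = (1/2)mr² + md² = (1/2)(0.0536)(0.0448)² + (0.0536)(0.0734)² = 0.00034256 kg m².
Treating the hole as negative mass, I = I₀ − I_hole = 0.033618 − 0.00034256 = 0.033275 kg m².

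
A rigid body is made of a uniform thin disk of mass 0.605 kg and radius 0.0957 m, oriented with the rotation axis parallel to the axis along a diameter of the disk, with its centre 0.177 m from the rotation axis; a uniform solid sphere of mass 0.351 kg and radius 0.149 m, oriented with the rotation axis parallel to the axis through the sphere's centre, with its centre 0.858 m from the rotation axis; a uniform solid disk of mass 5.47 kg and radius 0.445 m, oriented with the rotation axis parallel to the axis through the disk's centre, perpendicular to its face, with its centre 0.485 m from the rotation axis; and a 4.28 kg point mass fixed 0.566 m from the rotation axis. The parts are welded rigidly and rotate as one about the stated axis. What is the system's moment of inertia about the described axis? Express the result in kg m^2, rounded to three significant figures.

Thin disk: I_cm = (1/4)MR² = (1/4)(0.605)(0.0957)² = 0.0013852 kg m^2; centre at d = 0.177 m, so the parallel axis theorem gives I = 0.0013852 + (0.605)(0.177)² = 0.020339 kg m^2.
Solid sphere: I_cm = (2/5)MR² = (2/5)(0.351)(0.149)² = 0.003117 kg m^2; centre at d = 0.858 m, so the parallel axis theorem gives I = 0.003117 + (0.351)(0.858)² = 0.26151 kg m^2.
Solid disk: I_cm = (1/2)MR² = (1/2)(5.47)(0.445)² = 0.5416 kg m^2; centre at d = 0.485 m, so the parallel axis theorem gives I = 0.5416 + (5.47)(0.485)² = 1.8283 kg m^2.
Point mass: I_cm = 0; centre at d = 0.566 m, so the parallel axis theorem gives I = 0 + (4.28)(0.566)² = 1.3711 kg m^2.
Total I = 0.020339 + 0.26151 + 1.8283 + 1.3711 = 3.4813 kg m^2.

3.48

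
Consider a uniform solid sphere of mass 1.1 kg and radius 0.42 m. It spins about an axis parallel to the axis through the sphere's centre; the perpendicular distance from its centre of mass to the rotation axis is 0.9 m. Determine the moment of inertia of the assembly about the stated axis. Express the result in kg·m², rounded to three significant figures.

0.969

I_cm = (2/5)MR² = (2/5)(1.1)(0.42)² = 0.077616 kg·m²; centre at d = 0.9 m, so I = I_cm + Md² gives I = 0.077616 + (1.1)(0.9)² = 0.96862 kg·m².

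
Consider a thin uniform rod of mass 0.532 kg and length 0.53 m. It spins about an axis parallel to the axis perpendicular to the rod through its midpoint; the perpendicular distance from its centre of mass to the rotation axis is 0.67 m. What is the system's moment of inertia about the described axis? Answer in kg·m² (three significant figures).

I_cm = (1/12)ML² = (1/12)(0.532)(0.53)² = 0.012453 kg·m²; centre at d = 0.67 m, so I = I_cm + Md² gives I = 0.012453 + (0.532)(0.67)² = 0.25127 kg·m².

0.251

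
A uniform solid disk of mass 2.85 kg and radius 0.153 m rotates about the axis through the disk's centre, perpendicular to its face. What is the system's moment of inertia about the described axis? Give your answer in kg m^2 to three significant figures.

I_cm = (1/2)MR² = (1/2)(2.85)(0.153)² = 0.033358 kg m^2; axis through the centre, so I = 0.033358 kg m^2.

0.0334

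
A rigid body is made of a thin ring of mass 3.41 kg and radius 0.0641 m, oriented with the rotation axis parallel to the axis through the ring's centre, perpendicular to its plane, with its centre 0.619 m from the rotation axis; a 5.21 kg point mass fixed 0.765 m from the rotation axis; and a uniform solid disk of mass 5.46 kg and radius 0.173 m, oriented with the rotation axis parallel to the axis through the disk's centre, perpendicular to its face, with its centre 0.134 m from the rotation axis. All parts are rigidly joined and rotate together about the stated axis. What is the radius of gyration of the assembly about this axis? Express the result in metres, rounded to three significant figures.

0.568

Thin ring: I_cm = MR² = (3.41)(0.0641)² = 0.014011 kg·m²; centre at d = 0.619 m, so the parallel axis theorem gives I = 0.014011 + (3.41)(0.619)² = 1.3206 kg·m².
Point mass: I_cm = 0; centre at d = 0.765 m, so the parallel axis theorem gives I = 0 + (5.21)(0.765)² = 3.049 kg·m².
Solid disk: I_cm = (1/2)MR² = (1/2)(5.46)(0.173)² = 0.081706 kg·m²; centre at d = 0.134 m, so the parallel axis theorem gives I = 0.081706 + (5.46)(0.134)² = 0.17975 kg·m².
Total I = 4.5494 kg·m²; total mass M = 14.08 kg.
k = √(I/M) = √(4.5494/14.08) = 0.56843 m.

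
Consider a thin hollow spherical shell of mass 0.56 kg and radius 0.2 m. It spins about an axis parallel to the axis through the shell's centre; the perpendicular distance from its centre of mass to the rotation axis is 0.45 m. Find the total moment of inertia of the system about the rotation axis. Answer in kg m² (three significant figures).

0.128

I_cm = (2/3)MR² = (2/3)(0.56)(0.2)² = 0.014933 kg m²; centre at d = 0.45 m, so I = I_cm + Md² gives I = 0.014933 + (0.56)(0.45)² = 0.12833 kg m².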